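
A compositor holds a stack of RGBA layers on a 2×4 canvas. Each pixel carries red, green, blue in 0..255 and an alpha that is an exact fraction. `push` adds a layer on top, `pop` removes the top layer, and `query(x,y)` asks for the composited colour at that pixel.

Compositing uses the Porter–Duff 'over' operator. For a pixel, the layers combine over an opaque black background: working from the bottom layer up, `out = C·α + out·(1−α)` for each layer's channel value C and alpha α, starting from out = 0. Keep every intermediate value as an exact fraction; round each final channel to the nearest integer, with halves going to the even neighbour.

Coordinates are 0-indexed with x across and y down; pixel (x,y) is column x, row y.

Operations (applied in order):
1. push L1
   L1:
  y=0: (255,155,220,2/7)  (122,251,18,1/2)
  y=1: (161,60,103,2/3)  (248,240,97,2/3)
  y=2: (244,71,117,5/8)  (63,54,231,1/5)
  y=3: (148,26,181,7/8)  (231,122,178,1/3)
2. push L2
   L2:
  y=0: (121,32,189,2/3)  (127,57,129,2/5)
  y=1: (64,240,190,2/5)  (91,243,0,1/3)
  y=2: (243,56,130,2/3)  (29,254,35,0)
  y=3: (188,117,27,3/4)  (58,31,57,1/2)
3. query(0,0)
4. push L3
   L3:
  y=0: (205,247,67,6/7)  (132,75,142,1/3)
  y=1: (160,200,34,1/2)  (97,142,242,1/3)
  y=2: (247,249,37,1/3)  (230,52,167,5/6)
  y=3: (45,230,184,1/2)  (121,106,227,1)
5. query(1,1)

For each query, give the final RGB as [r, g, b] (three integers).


at x=0,y=0 over L1,L2:
after L1 α=2/7: [510/7, 310/7, 440/7]
after L2 α=2/3: [2204/21, 758/21, 3086/21]
= [105, 36, 147]

query (1,1) [L1,L2,L3] — begin 0,0,0
L1 α=2/3: [496/3, 160, 194/3]
L2 α=1/3: [1265/9, 563/3, 388/9]
L3 α=1/3: [3403/27, 1552/9, 2954/27]
→ [126, 172, 109]


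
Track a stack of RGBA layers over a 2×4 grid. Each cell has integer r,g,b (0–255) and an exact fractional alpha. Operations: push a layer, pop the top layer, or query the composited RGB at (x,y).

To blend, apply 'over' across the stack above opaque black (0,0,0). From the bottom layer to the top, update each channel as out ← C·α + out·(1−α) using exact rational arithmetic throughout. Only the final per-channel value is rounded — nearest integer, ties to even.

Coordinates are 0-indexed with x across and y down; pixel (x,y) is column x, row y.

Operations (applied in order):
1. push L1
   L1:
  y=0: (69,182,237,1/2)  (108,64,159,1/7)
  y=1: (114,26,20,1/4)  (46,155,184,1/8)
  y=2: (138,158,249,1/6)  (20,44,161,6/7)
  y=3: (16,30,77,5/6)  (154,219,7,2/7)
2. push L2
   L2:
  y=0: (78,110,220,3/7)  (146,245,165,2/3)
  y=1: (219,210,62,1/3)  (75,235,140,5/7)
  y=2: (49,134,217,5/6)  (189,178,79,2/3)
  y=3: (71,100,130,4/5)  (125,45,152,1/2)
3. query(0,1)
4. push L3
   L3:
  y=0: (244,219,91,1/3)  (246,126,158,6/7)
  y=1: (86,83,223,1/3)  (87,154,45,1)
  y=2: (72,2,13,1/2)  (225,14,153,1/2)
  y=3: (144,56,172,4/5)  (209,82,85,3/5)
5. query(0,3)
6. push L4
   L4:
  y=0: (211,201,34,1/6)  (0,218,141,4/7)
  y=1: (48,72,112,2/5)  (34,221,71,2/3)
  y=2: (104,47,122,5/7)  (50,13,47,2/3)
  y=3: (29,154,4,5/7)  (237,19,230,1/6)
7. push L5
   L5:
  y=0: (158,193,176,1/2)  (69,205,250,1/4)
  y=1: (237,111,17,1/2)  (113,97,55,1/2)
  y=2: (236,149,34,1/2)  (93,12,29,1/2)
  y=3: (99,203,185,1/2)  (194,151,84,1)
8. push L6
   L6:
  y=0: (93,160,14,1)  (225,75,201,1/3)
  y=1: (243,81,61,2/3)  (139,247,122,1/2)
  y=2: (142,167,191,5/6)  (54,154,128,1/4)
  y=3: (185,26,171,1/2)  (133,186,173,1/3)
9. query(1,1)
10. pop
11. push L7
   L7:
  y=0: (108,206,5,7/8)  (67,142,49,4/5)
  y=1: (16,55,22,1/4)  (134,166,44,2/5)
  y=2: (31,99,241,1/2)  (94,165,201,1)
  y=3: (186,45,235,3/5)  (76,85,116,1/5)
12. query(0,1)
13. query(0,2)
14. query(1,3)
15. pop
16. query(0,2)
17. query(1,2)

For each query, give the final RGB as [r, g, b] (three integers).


(0,1) stack=L1,L2; from [0,0,0]:
+L1 (α=1/4) → [57/2, 13/2, 5]
+L2 (α=1/3) → [92, 223/3, 24]
rounded: [92, 74, 24]

at x=0,y=3 over L1,L2,L3:
L1 α=5/6: [40/3, 25, 385/6]
L2 α=4/5: [892/15, 85, 701/6]
L3 α=4/5: [9532/75, 309/5, 4829/30]
rounded: [127, 62, 161]

query (1,1) [L1,L2,L3,L4,L5,L6] — begin 0,0,0
after L1 α=1/8: [23/4, 155/8, 23]
after L2 α=5/7: [773/14, 4855/28, 746/7]
after L3 α=1: [87, 154, 45]
after L4 α=2/3: [155/3, 596/3, 187/3]
after L5 α=1/2: [247/3, 887/6, 176/3]
after L6 α=1/2: [332/3, 2369/12, 271/3]
= [111, 197, 90]

(0,1) stack=L1,L2,L3,L4,L5,L7; from [0,0,0]:
after L1 α=1/4: [57/2, 13/2, 5]
after L2 α=1/3: [92, 223/3, 24]
after L3 α=1/3: [90, 695/9, 271/3]
after L4 α=2/5: [366/5, 1127/15, 99]
after L5 α=1/2: [1551/10, 1396/15, 58]
after L7 α=1/4: [4813/40, 1671/20, 49]
rounded: [120, 84, 49]

query (0,2) [L1,L2,L3,L4,L5,L7] — begin 0,0,0
L1 α=1/6: [23, 79/3, 83/2]
L2 α=5/6: [134/3, 2089/18, 751/4]
L3 α=1/2: [175/3, 2125/36, 803/8]
L4 α=5/7: [1910/21, 6355/126, 3243/28]
L5 α=1/2: [3433/21, 25129/252, 4195/56]
L7 α=1/2: [2042/21, 50077/504, 17691/112]
rounded: [97, 99, 158]

at x=1,y=3 over L1,L2,L3,L4,L5,L7:
+L1 (α=2/7) → [44, 438/7, 2]
+L2 (α=1/2) → [169/2, 753/14, 77]
+L3 (α=3/5) → [796/5, 495/7, 409/5]
+L4 (α=1/6) → [1033/6, 1304/21, 213/2]
+L5 (α=1) → [194, 151, 84]
+L7 (α=1/5) → [852/5, 689/5, 452/5]
→ [170, 138, 90]

at x=0,y=2 over L1,L2,L3,L4,L5:
+L1 (α=1/6) → [23, 79/3, 83/2]
+L2 (α=5/6) → [134/3, 2089/18, 751/4]
+L3 (α=1/2) → [175/3, 2125/36, 803/8]
+L4 (α=5/7) → [1910/21, 6355/126, 3243/28]
+L5 (α=1/2) → [3433/21, 25129/252, 4195/56]
= [163, 100, 75]

(1,2) stack=L1,L2,L3,L4,L5; from [0,0,0]:
L1 α=6/7: [120/7, 264/7, 138]
L2 α=2/3: [922/7, 2756/21, 296/3]
L3 α=1/2: [2497/14, 1525/21, 755/6]
L4 α=2/3: [1299/14, 2071/63, 1319/18]
L5 α=1/2: [2601/28, 2827/126, 1841/36]
= [93, 22, 51]


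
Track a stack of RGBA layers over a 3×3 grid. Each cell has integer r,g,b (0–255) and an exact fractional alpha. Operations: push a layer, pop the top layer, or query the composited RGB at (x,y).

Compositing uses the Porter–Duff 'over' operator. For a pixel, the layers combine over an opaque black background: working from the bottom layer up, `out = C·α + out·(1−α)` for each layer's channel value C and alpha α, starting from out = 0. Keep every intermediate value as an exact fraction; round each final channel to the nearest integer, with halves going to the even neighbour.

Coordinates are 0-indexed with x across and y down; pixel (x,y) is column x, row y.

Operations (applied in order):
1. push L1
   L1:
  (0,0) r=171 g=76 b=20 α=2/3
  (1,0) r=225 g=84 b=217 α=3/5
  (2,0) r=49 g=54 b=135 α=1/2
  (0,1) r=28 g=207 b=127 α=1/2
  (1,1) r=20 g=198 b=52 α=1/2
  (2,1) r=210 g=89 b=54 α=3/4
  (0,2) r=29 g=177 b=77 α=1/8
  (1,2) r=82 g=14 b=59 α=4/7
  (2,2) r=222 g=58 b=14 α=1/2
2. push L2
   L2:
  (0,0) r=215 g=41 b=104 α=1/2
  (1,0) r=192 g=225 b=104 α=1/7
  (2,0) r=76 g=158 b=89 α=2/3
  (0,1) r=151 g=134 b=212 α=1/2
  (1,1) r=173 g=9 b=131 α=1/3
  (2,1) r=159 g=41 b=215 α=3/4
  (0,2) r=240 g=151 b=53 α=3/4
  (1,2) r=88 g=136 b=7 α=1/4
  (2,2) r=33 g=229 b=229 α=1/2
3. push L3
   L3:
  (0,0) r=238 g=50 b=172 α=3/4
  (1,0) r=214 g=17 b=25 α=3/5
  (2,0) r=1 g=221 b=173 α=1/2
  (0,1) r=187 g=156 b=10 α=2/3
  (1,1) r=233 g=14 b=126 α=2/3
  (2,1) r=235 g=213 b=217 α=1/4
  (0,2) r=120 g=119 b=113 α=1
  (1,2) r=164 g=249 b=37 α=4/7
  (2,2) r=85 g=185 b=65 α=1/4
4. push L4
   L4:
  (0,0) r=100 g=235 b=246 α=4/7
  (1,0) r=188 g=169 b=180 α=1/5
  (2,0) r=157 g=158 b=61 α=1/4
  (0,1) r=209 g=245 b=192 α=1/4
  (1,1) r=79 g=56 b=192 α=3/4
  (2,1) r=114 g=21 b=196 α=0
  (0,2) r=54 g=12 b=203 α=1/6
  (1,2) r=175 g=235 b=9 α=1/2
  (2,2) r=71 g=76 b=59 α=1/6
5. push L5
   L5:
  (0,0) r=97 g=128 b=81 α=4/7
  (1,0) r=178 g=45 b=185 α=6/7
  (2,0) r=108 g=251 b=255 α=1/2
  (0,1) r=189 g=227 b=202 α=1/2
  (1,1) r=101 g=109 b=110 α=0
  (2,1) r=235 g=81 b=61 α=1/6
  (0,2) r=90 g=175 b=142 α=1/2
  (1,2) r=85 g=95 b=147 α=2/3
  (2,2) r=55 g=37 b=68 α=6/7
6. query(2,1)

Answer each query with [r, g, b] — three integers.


(2,1) stack=L1,L2,L3,L4,L5; from [0,0,0]:
after L1 α=3/4: [315/2, 267/4, 81/2]
after L2 α=3/4: [1269/8, 759/16, 1371/8]
after L3 α=1/4: [5687/32, 5685/64, 5849/32]
after L4 α=0: [5687/32, 5685/64, 5849/32]
after L5 α=1/6: [11985/64, 11203/128, 10399/64]
= [187, 88, 162]


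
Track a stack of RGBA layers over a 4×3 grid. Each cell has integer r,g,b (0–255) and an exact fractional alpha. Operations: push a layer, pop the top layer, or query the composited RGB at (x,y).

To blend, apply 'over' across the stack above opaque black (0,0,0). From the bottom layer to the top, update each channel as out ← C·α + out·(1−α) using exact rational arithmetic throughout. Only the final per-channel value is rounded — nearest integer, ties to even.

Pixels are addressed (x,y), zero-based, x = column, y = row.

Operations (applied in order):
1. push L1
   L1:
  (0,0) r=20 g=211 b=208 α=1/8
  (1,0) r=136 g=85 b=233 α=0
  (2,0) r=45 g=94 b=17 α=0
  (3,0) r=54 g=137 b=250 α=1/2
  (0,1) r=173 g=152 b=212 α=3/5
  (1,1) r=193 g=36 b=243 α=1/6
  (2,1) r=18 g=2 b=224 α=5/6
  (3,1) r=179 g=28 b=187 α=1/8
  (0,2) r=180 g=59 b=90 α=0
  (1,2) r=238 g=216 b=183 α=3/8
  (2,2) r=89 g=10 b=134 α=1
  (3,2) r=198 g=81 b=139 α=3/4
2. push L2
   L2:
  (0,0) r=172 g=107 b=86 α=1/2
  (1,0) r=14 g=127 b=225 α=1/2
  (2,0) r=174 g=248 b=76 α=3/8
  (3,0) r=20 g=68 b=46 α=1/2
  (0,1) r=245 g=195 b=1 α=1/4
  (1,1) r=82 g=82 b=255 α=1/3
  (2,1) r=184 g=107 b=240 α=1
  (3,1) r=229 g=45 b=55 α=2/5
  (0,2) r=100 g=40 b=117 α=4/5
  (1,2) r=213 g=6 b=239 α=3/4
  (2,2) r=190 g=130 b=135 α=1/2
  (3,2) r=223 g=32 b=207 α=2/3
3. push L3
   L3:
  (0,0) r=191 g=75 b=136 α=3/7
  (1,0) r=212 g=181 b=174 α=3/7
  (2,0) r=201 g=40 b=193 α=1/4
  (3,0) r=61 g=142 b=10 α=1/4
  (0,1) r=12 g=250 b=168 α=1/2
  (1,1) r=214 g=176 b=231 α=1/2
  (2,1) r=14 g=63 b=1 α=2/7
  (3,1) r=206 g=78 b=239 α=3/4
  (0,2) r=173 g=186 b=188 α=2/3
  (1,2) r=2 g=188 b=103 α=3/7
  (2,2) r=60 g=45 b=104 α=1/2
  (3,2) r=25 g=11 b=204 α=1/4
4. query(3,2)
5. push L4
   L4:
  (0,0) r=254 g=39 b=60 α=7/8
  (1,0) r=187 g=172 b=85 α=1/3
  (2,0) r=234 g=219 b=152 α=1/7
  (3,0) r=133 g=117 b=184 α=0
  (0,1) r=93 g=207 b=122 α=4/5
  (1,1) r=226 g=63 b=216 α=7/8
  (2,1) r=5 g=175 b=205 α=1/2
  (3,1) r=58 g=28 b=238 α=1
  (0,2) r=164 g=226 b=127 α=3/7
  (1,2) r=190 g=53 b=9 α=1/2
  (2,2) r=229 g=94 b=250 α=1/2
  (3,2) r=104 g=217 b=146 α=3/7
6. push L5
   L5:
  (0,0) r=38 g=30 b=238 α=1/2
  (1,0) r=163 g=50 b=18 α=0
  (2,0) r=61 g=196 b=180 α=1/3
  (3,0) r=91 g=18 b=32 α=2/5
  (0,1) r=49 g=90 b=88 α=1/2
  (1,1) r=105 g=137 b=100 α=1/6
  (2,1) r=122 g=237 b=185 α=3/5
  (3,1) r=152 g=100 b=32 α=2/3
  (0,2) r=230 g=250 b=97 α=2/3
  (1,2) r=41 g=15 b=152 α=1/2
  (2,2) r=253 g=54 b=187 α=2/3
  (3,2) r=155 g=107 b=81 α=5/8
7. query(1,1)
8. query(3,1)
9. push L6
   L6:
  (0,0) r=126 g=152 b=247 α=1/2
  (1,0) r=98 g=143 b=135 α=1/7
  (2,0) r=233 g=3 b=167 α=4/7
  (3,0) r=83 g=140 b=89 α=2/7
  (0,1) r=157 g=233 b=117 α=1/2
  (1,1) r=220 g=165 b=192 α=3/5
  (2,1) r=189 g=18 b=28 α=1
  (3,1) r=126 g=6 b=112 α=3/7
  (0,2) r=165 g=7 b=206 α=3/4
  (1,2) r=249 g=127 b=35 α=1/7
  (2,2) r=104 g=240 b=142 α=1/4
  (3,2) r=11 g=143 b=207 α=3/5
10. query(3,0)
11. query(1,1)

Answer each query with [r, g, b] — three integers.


(3,2) stack=L1,L2,L3; from [0,0,0]:
+L1 (α=3/4) → [297/2, 243/4, 417/4]
+L2 (α=2/3) → [1189/6, 499/12, 691/4]
+L3 (α=1/4) → [1239/8, 543/16, 2889/16]
rounded: [155, 34, 181]

(1,1) stack=L1,L2,L3,L4,L5; from [0,0,0]:
+L1 (α=1/6) → [193/6, 6, 81/2]
+L2 (α=1/3) → [439/9, 94/3, 112]
+L3 (α=1/2) → [2365/18, 311/3, 343/2]
+L4 (α=7/8) → [30841/144, 817/12, 3367/16]
+L5 (α=1/6) → [169325/864, 5729/72, 6145/32]
→ [196, 80, 192]

at x=3,y=1 over L1,L2,L3,L4,L5:
L1 α=1/8: [179/8, 7/2, 187/8]
L2 α=2/5: [4201/40, 201/10, 1441/40]
L3 α=3/4: [28921/160, 2541/40, 30121/160]
L4 α=1: [58, 28, 238]
L5 α=2/3: [362/3, 76, 302/3]
→ [121, 76, 101]

(3,0) stack=L1,L2,L3,L4,L5,L6; from [0,0,0]:
L1 α=1/2: [27, 137/2, 125]
L2 α=1/2: [47/2, 273/4, 171/2]
L3 α=1/4: [263/8, 1387/16, 533/8]
L4 α=0: [263/8, 1387/16, 533/8]
L5 α=2/5: [449/8, 4737/80, 2111/40]
L6 α=2/7: [3573/56, 9217/112, 505/8]
= [64, 82, 63]

at x=1,y=1 over L1,L2,L3,L4,L5,L6:
L1 α=1/6: [193/6, 6, 81/2]
L2 α=1/3: [439/9, 94/3, 112]
L3 α=1/2: [2365/18, 311/3, 343/2]
L4 α=7/8: [30841/144, 817/12, 3367/16]
L5 α=1/6: [169325/864, 5729/72, 6145/32]
L6 α=3/5: [90889/432, 23549/180, 15361/80]
= [210, 131, 192]


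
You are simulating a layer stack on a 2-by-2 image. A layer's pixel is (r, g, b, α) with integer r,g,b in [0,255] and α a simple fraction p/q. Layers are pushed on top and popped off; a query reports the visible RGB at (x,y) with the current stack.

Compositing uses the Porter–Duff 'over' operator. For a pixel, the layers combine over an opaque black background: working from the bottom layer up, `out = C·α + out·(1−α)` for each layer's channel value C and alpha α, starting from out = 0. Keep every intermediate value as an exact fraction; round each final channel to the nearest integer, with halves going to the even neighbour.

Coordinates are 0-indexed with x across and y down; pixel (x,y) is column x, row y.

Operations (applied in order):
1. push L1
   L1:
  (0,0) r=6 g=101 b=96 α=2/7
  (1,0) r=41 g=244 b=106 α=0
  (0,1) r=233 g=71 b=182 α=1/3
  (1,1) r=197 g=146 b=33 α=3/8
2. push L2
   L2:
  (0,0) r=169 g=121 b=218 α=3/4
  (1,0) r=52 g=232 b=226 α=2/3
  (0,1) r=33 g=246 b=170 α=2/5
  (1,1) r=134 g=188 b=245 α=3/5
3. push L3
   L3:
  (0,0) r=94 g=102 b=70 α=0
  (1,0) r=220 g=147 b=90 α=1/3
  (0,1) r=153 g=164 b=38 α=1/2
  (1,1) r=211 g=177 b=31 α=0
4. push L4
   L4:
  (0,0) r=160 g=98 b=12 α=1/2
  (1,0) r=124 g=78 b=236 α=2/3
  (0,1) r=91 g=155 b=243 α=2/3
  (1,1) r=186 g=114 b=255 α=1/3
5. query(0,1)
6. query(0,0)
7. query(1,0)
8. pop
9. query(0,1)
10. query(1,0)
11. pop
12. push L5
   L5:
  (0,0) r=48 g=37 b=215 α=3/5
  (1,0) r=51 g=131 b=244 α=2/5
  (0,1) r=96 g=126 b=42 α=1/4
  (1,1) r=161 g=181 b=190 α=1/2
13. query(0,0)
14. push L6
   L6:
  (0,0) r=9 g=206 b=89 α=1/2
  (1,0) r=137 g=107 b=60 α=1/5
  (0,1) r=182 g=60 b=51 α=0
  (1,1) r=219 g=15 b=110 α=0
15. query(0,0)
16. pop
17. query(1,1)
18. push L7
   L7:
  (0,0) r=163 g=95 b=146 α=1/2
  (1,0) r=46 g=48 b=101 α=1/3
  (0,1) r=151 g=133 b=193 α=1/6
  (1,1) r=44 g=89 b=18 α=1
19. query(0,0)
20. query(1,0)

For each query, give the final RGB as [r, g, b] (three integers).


at x=0,y=1 over L1,L2,L3,L4:
after L1 α=1/3: [233/3, 71/3, 182/3]
after L2 α=2/5: [299/5, 563/5, 522/5]
after L3 α=1/2: [532/5, 1383/10, 356/5]
after L4 α=2/3: [1442/15, 4483/30, 2786/15]
= [96, 149, 186]

at x=0,y=0 over L1,L2,L3,L4:
+L1 (α=2/7) → [12/7, 202/7, 192/7]
+L2 (α=3/4) → [3561/28, 2743/28, 2385/14]
+L3 (α=0) → [3561/28, 2743/28, 2385/14]
+L4 (α=1/2) → [8041/56, 5487/56, 2553/28]
rounded: [144, 98, 91]

(1,0) stack=L1,L2,L3,L4; from [0,0,0]:
L1 α=0: [0, 0, 0]
L2 α=2/3: [104/3, 464/3, 452/3]
L3 α=1/3: [868/9, 1369/9, 1174/9]
L4 α=2/3: [3100/27, 2773/27, 5422/27]
rounded: [115, 103, 201]

(0,1) stack=L1,L2,L3; from [0,0,0]:
L1 α=1/3: [233/3, 71/3, 182/3]
L2 α=2/5: [299/5, 563/5, 522/5]
L3 α=1/2: [532/5, 1383/10, 356/5]
→ [106, 138, 71]

at x=1,y=0 over L1,L2,L3:
L1 α=0: [0, 0, 0]
L2 α=2/3: [104/3, 464/3, 452/3]
L3 α=1/3: [868/9, 1369/9, 1174/9]
rounded: [96, 152, 130]

at x=0,y=0 over L1,L2,L5:
+L1 (α=2/7) → [12/7, 202/7, 192/7]
+L2 (α=3/4) → [3561/28, 2743/28, 2385/14]
+L5 (α=3/5) → [5577/70, 4297/70, 1380/7]
rounded: [80, 61, 197]

at x=0,y=0 over L1,L2,L5,L6:
+L1 (α=2/7) → [12/7, 202/7, 192/7]
+L2 (α=3/4) → [3561/28, 2743/28, 2385/14]
+L5 (α=3/5) → [5577/70, 4297/70, 1380/7]
+L6 (α=1/2) → [6207/140, 18717/140, 2003/14]
= [44, 134, 143]

at x=1,y=1 over L1,L2,L5:
L1 α=3/8: [591/8, 219/4, 99/8]
L2 α=3/5: [2199/20, 1347/10, 3039/20]
L5 α=1/2: [5419/40, 3157/20, 6839/40]
= [135, 158, 171]

(0,0) stack=L1,L2,L5,L7; from [0,0,0]:
+L1 (α=2/7) → [12/7, 202/7, 192/7]
+L2 (α=3/4) → [3561/28, 2743/28, 2385/14]
+L5 (α=3/5) → [5577/70, 4297/70, 1380/7]
+L7 (α=1/2) → [16987/140, 10947/140, 1201/7]
= [121, 78, 172]

(1,0) stack=L1,L2,L5,L7; from [0,0,0]:
L1 α=0: [0, 0, 0]
L2 α=2/3: [104/3, 464/3, 452/3]
L5 α=2/5: [206/5, 726/5, 188]
L7 α=1/3: [214/5, 564/5, 159]
rounded: [43, 113, 159]


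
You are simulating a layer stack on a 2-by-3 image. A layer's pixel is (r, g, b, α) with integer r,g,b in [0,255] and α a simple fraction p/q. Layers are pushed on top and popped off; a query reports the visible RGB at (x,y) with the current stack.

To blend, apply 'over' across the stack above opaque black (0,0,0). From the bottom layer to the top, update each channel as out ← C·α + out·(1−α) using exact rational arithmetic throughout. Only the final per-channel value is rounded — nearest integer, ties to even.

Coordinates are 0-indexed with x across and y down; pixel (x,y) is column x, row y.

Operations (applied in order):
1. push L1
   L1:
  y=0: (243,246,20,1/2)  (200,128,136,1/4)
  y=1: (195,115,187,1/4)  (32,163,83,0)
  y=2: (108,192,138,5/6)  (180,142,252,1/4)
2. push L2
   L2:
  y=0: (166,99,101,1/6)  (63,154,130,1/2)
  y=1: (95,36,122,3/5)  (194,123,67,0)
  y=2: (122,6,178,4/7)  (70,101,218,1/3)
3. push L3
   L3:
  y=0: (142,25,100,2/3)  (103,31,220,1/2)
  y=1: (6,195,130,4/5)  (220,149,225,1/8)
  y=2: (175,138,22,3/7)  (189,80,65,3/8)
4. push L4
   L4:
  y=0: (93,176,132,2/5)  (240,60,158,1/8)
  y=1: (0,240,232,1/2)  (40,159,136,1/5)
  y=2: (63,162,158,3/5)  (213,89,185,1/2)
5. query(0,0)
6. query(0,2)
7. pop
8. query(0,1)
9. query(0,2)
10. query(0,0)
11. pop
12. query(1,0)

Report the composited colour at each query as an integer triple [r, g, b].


at x=0,y=0 over L1,L2,L3,L4:
+L1 (α=1/2) → [243/2, 123, 10]
+L2 (α=1/6) → [1547/12, 119, 151/6]
+L3 (α=2/3) → [4955/36, 169/3, 1351/18]
+L4 (α=2/5) → [7187/60, 521/5, 587/6]
= [120, 104, 98]

(0,2) stack=L1,L2,L3,L4; from [0,0,0]:
+L1 (α=5/6) → [90, 160, 115]
+L2 (α=4/7) → [758/7, 72, 151]
+L3 (α=3/7) → [6707/49, 702/7, 670/7]
+L4 (α=3/5) → [4535/49, 4806/35, 4658/35]
rounded: [93, 137, 133]

(0,1) stack=L1,L2,L3; from [0,0,0]:
after L1 α=1/4: [195/4, 115/4, 187/4]
after L2 α=3/5: [153/2, 331/10, 919/10]
after L3 α=4/5: [201/10, 8131/50, 6119/50]
rounded: [20, 163, 122]

(0,2) stack=L1,L2,L3; from [0,0,0]:
L1 α=5/6: [90, 160, 115]
L2 α=4/7: [758/7, 72, 151]
L3 α=3/7: [6707/49, 702/7, 670/7]
= [137, 100, 96]

query (0,0) [L1,L2,L3] — begin 0,0,0
L1 α=1/2: [243/2, 123, 10]
L2 α=1/6: [1547/12, 119, 151/6]
L3 α=2/3: [4955/36, 169/3, 1351/18]
= [138, 56, 75]

at x=1,y=0 over L1,L2:
+L1 (α=1/4) → [50, 32, 34]
+L2 (α=1/2) → [113/2, 93, 82]
→ [56, 93, 82]


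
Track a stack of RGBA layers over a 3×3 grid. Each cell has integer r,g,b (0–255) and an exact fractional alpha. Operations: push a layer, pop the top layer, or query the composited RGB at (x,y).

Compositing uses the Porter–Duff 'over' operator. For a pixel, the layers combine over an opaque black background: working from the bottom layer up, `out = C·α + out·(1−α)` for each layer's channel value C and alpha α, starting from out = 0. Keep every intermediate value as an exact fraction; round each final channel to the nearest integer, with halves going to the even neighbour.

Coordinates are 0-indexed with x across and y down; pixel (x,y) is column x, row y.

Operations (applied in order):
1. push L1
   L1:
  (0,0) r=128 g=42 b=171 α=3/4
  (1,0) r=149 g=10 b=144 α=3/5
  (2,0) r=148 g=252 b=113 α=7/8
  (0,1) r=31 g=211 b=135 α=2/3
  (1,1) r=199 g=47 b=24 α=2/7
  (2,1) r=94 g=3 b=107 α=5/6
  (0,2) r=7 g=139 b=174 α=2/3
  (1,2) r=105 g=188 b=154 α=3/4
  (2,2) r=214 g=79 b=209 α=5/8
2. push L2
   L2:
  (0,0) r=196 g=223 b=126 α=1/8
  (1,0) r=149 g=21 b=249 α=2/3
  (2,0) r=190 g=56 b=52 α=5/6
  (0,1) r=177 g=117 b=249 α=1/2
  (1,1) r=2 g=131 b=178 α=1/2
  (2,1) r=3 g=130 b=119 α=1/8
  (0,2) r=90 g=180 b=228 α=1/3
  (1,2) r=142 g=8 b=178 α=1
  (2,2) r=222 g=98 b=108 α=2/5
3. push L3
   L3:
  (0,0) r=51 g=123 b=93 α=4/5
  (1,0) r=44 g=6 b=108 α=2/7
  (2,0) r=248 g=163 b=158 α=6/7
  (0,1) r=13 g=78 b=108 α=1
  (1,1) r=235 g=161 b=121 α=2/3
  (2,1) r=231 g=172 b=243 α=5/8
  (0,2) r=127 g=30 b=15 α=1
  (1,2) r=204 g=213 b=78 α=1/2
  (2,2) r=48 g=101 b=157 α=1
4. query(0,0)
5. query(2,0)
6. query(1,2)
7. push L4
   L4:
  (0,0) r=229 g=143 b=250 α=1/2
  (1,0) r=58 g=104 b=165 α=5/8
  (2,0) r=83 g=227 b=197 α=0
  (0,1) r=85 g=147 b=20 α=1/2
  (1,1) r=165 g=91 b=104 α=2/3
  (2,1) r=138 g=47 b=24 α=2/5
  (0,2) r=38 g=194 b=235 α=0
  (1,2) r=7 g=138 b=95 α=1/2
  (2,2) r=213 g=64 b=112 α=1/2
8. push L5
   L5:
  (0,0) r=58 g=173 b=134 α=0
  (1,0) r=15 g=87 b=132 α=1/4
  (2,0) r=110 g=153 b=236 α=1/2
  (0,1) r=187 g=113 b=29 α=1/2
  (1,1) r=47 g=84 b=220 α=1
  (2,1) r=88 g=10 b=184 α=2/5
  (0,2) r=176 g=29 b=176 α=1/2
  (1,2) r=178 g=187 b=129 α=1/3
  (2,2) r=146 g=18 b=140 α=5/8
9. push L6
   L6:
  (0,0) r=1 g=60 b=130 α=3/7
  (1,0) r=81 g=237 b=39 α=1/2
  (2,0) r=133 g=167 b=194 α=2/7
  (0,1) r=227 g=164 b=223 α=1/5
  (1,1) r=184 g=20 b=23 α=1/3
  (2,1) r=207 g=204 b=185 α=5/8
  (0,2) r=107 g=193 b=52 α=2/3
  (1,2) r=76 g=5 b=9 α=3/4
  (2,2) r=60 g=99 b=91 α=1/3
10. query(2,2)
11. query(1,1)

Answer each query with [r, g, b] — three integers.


(0,0) stack=L1,L2,L3; from [0,0,0]:
L1 α=3/4: [96, 63/2, 513/4]
L2 α=1/8: [217/2, 887/16, 4095/32]
L3 α=4/5: [125/2, 8759/80, 15999/160]
rounded: [62, 109, 100]

query (2,0) [L1,L2,L3] — begin 0,0,0
L1 α=7/8: [259/2, 441/2, 791/8]
L2 α=5/6: [2159/12, 1001/12, 957/16]
L3 α=6/7: [20015/84, 12737/84, 16125/112]
= [238, 152, 144]

query (1,2) [L1,L2,L3] — begin 0,0,0
+L1 (α=3/4) → [315/4, 141, 231/2]
+L2 (α=1) → [142, 8, 178]
+L3 (α=1/2) → [173, 221/2, 128]
= [173, 110, 128]

at x=2,y=2 over L1,L2,L3,L4,L5,L6:
L1 α=5/8: [535/4, 395/8, 1045/8]
L2 α=2/5: [3381/20, 2753/40, 4863/40]
L3 α=1: [48, 101, 157]
L4 α=1/2: [261/2, 165/2, 269/2]
L5 α=5/8: [2243/16, 675/16, 2207/16]
L6 α=1/3: [2723/24, 489/8, 2935/24]
rounded: [113, 61, 122]

(1,1) stack=L1,L2,L3,L4,L5,L6; from [0,0,0]:
after L1 α=2/7: [398/7, 94/7, 48/7]
after L2 α=1/2: [206/7, 1011/14, 647/7]
after L3 α=2/3: [3496/21, 5519/42, 2341/21]
after L4 α=2/3: [10426/63, 13163/126, 6709/63]
after L5 α=1: [47, 84, 220]
after L6 α=1/3: [278/3, 188/3, 463/3]
rounded: [93, 63, 154]


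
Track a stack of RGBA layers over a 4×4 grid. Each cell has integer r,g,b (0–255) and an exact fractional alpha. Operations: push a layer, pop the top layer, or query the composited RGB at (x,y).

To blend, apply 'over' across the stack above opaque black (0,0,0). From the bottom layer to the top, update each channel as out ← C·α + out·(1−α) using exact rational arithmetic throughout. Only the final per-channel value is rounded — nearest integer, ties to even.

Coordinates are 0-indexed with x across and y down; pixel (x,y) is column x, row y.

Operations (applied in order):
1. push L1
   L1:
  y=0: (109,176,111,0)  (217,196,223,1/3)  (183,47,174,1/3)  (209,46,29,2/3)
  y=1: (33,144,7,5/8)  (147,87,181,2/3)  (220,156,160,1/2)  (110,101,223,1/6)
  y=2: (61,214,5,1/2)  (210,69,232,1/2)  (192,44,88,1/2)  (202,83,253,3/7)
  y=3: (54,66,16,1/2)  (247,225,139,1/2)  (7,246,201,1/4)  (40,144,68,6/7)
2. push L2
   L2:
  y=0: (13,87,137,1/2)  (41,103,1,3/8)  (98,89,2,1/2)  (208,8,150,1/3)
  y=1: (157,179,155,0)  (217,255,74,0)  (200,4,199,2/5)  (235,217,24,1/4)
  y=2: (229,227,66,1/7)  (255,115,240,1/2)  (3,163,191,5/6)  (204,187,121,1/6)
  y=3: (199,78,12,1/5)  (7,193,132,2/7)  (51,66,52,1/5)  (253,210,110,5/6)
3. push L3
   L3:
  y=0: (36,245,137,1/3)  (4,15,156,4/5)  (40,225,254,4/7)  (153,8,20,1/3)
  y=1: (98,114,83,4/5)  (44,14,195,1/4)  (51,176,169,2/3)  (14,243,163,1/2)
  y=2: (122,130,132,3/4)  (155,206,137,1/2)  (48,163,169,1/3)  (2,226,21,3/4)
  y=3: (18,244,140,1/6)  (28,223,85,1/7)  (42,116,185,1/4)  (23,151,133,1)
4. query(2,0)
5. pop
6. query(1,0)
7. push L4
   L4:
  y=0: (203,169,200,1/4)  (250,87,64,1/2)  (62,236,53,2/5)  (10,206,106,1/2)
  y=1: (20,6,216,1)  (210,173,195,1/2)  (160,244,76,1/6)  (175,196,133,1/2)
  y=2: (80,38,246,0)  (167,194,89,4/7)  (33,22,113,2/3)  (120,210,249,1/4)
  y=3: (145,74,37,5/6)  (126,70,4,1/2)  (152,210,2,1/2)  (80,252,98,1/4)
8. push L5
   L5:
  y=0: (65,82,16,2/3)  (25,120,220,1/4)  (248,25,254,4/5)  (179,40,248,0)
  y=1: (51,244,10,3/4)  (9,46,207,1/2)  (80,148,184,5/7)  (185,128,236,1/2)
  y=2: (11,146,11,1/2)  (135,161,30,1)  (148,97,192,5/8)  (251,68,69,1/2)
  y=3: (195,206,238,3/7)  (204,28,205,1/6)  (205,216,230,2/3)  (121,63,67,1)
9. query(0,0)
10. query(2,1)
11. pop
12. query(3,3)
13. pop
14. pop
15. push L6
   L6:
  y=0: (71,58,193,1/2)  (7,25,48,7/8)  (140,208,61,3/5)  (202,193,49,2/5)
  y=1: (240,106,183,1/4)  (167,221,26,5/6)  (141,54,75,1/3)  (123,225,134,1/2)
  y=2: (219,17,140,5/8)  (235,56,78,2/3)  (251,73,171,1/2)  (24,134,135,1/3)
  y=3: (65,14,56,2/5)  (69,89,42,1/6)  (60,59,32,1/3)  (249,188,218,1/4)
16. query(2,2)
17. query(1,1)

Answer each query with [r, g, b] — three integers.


query (2,0) [L1,L2,L3] — begin 0,0,0
+L1 (α=1/3) → [61, 47/3, 58]
+L2 (α=1/2) → [159/2, 157/3, 30]
+L3 (α=4/7) → [797/14, 151, 158]
= [57, 151, 158]

query (1,0) [L1,L2] — begin 0,0,0
L1 α=1/3: [217/3, 196/3, 223/3]
L2 α=3/8: [727/12, 1907/24, 281/6]
= [61, 79, 47]

(0,0) stack=L1,L2,L4,L5; from [0,0,0]:
after L1 α=0: [0, 0, 0]
after L2 α=1/2: [13/2, 87/2, 137/2]
after L4 α=1/4: [445/8, 599/8, 811/8]
after L5 α=2/3: [495/8, 637/8, 1067/24]
= [62, 80, 44]

at x=2,y=1 over L1,L2,L4,L5:
L1 α=1/2: [110, 78, 80]
L2 α=2/5: [146, 242/5, 638/5]
L4 α=1/6: [445/3, 81, 119]
L5 α=5/7: [2090/21, 902/7, 1158/7]
rounded: [100, 129, 165]

(3,3) stack=L1,L2,L4; from [0,0,0]:
after L1 α=6/7: [240/7, 864/7, 408/7]
after L2 α=5/6: [9095/42, 1369/7, 2129/21]
after L4 α=1/4: [10215/56, 5871/28, 2815/28]
→ [182, 210, 101]

at x=2,y=2 over L1,L6:
+L1 (α=1/2) → [96, 22, 44]
+L6 (α=1/2) → [347/2, 95/2, 215/2]
= [174, 48, 108]

query (1,1) [L1,L6] — begin 0,0,0
+L1 (α=2/3) → [98, 58, 362/3]
+L6 (α=5/6) → [311/2, 1163/6, 376/9]
rounded: [156, 194, 42]


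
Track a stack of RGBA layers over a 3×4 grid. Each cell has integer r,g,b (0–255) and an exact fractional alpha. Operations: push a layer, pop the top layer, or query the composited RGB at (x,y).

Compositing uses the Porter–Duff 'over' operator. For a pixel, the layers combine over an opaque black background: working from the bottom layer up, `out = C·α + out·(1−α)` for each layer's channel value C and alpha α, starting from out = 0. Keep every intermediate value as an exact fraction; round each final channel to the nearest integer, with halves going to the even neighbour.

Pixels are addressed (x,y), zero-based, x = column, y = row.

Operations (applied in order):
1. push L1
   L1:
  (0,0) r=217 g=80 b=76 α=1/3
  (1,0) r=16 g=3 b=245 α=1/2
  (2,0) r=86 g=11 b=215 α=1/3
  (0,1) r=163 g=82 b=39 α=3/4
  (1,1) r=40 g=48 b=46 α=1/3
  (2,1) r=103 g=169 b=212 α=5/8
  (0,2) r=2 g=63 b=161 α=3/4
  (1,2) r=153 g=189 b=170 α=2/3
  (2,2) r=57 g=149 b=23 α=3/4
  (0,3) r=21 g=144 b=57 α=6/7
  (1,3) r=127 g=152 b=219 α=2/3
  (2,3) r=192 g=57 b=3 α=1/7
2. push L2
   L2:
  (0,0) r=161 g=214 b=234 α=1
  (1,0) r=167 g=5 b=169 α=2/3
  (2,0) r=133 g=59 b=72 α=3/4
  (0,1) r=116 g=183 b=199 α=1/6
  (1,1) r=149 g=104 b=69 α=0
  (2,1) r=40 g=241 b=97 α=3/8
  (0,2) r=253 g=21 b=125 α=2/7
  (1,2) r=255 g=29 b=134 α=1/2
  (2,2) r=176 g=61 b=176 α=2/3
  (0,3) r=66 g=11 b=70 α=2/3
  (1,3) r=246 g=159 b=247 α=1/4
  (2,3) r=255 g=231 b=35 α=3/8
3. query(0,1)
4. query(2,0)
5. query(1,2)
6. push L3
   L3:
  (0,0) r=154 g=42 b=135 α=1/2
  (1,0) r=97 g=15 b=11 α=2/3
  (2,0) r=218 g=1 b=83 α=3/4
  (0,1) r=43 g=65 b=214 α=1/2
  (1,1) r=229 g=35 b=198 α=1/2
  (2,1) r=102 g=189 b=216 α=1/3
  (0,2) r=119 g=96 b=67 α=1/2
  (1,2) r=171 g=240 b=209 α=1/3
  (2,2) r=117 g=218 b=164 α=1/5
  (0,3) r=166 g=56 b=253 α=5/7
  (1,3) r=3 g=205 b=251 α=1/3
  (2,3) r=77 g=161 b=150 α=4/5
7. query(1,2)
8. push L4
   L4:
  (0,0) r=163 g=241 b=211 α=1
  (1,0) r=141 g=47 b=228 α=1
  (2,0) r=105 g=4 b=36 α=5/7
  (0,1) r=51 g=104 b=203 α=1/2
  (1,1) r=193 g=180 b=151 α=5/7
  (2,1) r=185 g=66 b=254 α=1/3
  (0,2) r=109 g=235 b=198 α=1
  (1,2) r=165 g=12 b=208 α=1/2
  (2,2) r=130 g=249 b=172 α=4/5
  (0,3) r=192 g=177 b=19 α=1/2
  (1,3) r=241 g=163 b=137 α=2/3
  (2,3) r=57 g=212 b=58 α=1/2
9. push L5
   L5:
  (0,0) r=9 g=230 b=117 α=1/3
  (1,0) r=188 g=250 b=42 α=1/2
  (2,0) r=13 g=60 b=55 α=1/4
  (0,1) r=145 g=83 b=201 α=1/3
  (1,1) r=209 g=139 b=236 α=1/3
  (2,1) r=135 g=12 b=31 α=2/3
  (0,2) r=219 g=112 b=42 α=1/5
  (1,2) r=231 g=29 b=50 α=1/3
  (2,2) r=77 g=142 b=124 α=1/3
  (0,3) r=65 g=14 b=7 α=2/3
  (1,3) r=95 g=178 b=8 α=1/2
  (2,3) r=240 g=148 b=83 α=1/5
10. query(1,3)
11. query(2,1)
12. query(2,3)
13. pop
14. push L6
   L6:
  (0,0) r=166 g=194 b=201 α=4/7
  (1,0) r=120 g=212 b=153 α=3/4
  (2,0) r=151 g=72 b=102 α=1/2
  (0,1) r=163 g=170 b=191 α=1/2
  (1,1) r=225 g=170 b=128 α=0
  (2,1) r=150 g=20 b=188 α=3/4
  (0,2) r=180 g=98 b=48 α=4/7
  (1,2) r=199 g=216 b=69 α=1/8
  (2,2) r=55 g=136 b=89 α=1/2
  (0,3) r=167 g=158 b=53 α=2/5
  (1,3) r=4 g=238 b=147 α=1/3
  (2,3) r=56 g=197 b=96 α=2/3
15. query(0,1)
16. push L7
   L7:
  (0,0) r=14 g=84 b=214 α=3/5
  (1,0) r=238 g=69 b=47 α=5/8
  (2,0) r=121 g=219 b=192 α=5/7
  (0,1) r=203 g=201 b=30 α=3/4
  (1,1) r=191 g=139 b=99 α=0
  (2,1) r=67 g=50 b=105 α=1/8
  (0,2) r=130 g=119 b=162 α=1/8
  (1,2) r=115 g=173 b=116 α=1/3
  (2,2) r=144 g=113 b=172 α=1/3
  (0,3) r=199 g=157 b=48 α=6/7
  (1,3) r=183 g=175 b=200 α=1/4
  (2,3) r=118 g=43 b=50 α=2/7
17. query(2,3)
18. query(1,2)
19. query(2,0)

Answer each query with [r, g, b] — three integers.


query (0,1) [L1,L2] — begin 0,0,0
after L1 α=3/4: [489/4, 123/2, 117/4]
after L2 α=1/6: [2909/24, 327/4, 1381/24]
→ [121, 82, 58]

at x=2,y=0 over L1,L2:
L1 α=1/3: [86/3, 11/3, 215/3]
L2 α=3/4: [1283/12, 271/6, 863/12]
rounded: [107, 45, 72]

(1,2) stack=L1,L2; from [0,0,0]:
+L1 (α=2/3) → [102, 126, 340/3]
+L2 (α=1/2) → [357/2, 155/2, 371/3]
rounded: [178, 78, 124]

query (1,2) [L1,L2,L3] — begin 0,0,0
+L1 (α=2/3) → [102, 126, 340/3]
+L2 (α=1/2) → [357/2, 155/2, 371/3]
+L3 (α=1/3) → [176, 395/3, 1369/9]
= [176, 132, 152]

at x=1,y=3 over L1,L2,L3,L4,L5:
after L1 α=2/3: [254/3, 304/3, 146]
after L2 α=1/4: [125, 463/4, 685/4]
after L3 α=1/3: [253/3, 291/2, 1187/6]
after L4 α=2/3: [1699/9, 943/6, 2831/18]
after L5 α=1/2: [1277/9, 2011/12, 2975/36]
rounded: [142, 168, 83]

at x=2,y=1 over L1,L2,L3,L4,L5:
after L1 α=5/8: [515/8, 845/8, 265/2]
after L2 α=3/8: [3535/64, 10009/64, 1907/16]
after L3 α=1/3: [6799/96, 16057/96, 3635/24]
after L4 α=1/3: [15679/144, 19225/144, 6683/36]
after L5 α=2/3: [54559/432, 22681/432, 8915/108]
→ [126, 53, 83]

query (2,3) [L1,L2,L3,L4,L5] — begin 0,0,0
after L1 α=1/7: [192/7, 57/7, 3/7]
after L2 α=3/8: [6315/56, 642/7, 375/28]
after L3 α=4/5: [23563/280, 1030/7, 3435/28]
after L4 α=1/2: [39523/560, 1257/7, 5059/56]
after L5 α=1/5: [73123/700, 6064/35, 6221/70]
rounded: [104, 173, 89]

(0,1) stack=L1,L2,L3,L4,L6; from [0,0,0]:
+L1 (α=3/4) → [489/4, 123/2, 117/4]
+L2 (α=1/6) → [2909/24, 327/4, 1381/24]
+L3 (α=1/2) → [3941/48, 587/8, 6517/48]
+L4 (α=1/2) → [6389/96, 1419/16, 16261/96]
+L6 (α=1/2) → [22037/192, 4139/32, 34597/192]
= [115, 129, 180]

query (2,3) [L1,L2,L3,L4,L6,L7] — begin 0,0,0
L1 α=1/7: [192/7, 57/7, 3/7]
L2 α=3/8: [6315/56, 642/7, 375/28]
L3 α=4/5: [23563/280, 1030/7, 3435/28]
L4 α=1/2: [39523/560, 1257/7, 5059/56]
L6 α=2/3: [34081/560, 4015/21, 15811/168]
L7 α=2/7: [60513/784, 21881/147, 95855/1176]
→ [77, 149, 82]

query (1,2) [L1,L2,L3,L4,L6,L7] — begin 0,0,0
after L1 α=2/3: [102, 126, 340/3]
after L2 α=1/2: [357/2, 155/2, 371/3]
after L3 α=1/3: [176, 395/3, 1369/9]
after L4 α=1/2: [341/2, 431/6, 3241/18]
after L6 α=1/8: [2785/16, 4313/48, 23929/144]
after L7 α=1/3: [1235/8, 8465/72, 32281/216]
→ [154, 118, 149]

at x=2,y=0 over L1,L2,L3,L4,L6,L7:
+L1 (α=1/3) → [86/3, 11/3, 215/3]
+L2 (α=3/4) → [1283/12, 271/6, 863/12]
+L3 (α=3/4) → [9131/48, 289/24, 3851/48]
+L4 (α=5/7) → [21731/168, 529/84, 8171/168]
+L6 (α=1/2) → [47099/336, 6577/168, 25307/336]
+L7 (α=5/7) → [148739/1176, 98557/588, 186587/1176]
rounded: [126, 168, 159]


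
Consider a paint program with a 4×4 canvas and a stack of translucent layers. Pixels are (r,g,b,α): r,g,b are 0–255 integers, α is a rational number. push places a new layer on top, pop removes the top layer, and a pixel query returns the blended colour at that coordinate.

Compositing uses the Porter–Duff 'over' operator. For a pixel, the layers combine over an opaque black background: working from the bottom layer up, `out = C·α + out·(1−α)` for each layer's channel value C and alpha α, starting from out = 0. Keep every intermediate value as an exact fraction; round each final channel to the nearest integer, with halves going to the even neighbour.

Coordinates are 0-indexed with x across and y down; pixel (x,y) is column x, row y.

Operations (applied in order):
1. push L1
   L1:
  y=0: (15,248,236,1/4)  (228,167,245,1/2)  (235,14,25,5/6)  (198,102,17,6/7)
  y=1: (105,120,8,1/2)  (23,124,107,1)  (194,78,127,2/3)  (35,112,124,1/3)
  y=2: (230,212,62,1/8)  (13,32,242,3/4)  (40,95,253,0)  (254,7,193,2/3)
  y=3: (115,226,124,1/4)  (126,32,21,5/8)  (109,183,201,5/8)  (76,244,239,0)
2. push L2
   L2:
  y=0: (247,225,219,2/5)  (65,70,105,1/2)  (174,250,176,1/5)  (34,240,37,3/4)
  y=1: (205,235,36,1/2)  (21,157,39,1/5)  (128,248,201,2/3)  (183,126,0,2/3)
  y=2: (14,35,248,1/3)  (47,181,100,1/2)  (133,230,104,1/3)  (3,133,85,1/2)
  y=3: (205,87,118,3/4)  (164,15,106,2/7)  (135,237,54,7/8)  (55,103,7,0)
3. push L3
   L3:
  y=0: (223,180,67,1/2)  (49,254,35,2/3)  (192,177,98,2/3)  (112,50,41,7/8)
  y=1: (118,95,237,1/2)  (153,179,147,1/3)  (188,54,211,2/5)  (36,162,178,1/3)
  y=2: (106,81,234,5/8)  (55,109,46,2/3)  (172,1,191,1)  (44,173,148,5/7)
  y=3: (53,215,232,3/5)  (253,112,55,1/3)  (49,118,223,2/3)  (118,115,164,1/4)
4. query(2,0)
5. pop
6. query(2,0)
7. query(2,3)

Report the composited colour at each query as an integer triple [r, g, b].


(2,0) stack=L1,L2,L3; from [0,0,0]:
after L1 α=5/6: [1175/6, 35/3, 125/6]
after L2 α=1/5: [2872/15, 178/3, 778/15]
after L3 α=2/3: [8632/45, 1240/9, 3718/45]
= [192, 138, 83]

(2,0) stack=L1,L2; from [0,0,0]:
L1 α=5/6: [1175/6, 35/3, 125/6]
L2 α=1/5: [2872/15, 178/3, 778/15]
= [191, 59, 52]

(2,3) stack=L1,L2; from [0,0,0]:
+L1 (α=5/8) → [545/8, 915/8, 1005/8]
+L2 (α=7/8) → [8105/64, 14187/64, 4029/64]
→ [127, 222, 63]


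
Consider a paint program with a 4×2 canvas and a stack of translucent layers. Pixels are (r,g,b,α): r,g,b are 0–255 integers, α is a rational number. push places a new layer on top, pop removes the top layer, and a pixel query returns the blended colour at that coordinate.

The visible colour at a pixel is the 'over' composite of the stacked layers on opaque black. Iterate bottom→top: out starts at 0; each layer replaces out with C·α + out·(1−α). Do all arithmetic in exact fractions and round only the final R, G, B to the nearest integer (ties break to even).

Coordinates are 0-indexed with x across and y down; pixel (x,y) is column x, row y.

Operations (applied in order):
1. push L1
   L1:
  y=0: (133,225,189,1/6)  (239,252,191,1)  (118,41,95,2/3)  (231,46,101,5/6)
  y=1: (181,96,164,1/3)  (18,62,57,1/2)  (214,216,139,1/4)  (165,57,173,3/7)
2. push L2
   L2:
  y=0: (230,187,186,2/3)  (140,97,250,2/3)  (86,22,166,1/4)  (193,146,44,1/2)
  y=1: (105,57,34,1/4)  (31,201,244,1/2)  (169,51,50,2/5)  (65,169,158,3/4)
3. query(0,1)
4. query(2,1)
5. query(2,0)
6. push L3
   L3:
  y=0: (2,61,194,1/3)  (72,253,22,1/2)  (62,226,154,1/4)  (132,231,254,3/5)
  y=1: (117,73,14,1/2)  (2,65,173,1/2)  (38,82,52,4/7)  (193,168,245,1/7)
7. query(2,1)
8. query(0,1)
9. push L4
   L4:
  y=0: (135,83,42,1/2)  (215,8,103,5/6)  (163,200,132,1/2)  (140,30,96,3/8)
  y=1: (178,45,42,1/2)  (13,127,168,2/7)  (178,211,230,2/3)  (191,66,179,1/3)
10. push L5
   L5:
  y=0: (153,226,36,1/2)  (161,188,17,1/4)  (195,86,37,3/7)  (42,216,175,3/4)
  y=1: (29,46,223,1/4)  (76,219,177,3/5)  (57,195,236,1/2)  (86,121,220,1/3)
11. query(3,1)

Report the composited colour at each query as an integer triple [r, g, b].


query (0,1) [L1,L2] — begin 0,0,0
after L1 α=1/3: [181/3, 32, 164/3]
after L2 α=1/4: [143/2, 153/4, 99/2]
→ [72, 38, 50]

at x=2,y=1 over L1,L2:
+L1 (α=1/4) → [107/2, 54, 139/4]
+L2 (α=2/5) → [997/10, 264/5, 817/20]
rounded: [100, 53, 41]

query (2,0) [L1,L2] — begin 0,0,0
after L1 α=2/3: [236/3, 82/3, 190/3]
after L2 α=1/4: [161/2, 26, 89]
→ [80, 26, 89]

query (2,1) [L1,L2,L3] — begin 0,0,0
L1 α=1/4: [107/2, 54, 139/4]
L2 α=2/5: [997/10, 264/5, 817/20]
L3 α=4/7: [4511/70, 2432/35, 6611/140]
→ [64, 69, 47]

(0,1) stack=L1,L2,L3; from [0,0,0]:
after L1 α=1/3: [181/3, 32, 164/3]
after L2 α=1/4: [143/2, 153/4, 99/2]
after L3 α=1/2: [377/4, 445/8, 127/4]
= [94, 56, 32]

query (3,1) [L1,L2,L3,L4,L5] — begin 0,0,0
+L1 (α=3/7) → [495/7, 171/7, 519/7]
+L2 (α=3/4) → [465/7, 930/7, 3837/28]
+L3 (α=1/7) → [4141/49, 6756/49, 14941/98]
+L4 (α=1/3) → [17641/147, 5582/49, 7904/49]
+L5 (α=1/3) → [47924/441, 17093/147, 26588/147]
→ [109, 116, 181]


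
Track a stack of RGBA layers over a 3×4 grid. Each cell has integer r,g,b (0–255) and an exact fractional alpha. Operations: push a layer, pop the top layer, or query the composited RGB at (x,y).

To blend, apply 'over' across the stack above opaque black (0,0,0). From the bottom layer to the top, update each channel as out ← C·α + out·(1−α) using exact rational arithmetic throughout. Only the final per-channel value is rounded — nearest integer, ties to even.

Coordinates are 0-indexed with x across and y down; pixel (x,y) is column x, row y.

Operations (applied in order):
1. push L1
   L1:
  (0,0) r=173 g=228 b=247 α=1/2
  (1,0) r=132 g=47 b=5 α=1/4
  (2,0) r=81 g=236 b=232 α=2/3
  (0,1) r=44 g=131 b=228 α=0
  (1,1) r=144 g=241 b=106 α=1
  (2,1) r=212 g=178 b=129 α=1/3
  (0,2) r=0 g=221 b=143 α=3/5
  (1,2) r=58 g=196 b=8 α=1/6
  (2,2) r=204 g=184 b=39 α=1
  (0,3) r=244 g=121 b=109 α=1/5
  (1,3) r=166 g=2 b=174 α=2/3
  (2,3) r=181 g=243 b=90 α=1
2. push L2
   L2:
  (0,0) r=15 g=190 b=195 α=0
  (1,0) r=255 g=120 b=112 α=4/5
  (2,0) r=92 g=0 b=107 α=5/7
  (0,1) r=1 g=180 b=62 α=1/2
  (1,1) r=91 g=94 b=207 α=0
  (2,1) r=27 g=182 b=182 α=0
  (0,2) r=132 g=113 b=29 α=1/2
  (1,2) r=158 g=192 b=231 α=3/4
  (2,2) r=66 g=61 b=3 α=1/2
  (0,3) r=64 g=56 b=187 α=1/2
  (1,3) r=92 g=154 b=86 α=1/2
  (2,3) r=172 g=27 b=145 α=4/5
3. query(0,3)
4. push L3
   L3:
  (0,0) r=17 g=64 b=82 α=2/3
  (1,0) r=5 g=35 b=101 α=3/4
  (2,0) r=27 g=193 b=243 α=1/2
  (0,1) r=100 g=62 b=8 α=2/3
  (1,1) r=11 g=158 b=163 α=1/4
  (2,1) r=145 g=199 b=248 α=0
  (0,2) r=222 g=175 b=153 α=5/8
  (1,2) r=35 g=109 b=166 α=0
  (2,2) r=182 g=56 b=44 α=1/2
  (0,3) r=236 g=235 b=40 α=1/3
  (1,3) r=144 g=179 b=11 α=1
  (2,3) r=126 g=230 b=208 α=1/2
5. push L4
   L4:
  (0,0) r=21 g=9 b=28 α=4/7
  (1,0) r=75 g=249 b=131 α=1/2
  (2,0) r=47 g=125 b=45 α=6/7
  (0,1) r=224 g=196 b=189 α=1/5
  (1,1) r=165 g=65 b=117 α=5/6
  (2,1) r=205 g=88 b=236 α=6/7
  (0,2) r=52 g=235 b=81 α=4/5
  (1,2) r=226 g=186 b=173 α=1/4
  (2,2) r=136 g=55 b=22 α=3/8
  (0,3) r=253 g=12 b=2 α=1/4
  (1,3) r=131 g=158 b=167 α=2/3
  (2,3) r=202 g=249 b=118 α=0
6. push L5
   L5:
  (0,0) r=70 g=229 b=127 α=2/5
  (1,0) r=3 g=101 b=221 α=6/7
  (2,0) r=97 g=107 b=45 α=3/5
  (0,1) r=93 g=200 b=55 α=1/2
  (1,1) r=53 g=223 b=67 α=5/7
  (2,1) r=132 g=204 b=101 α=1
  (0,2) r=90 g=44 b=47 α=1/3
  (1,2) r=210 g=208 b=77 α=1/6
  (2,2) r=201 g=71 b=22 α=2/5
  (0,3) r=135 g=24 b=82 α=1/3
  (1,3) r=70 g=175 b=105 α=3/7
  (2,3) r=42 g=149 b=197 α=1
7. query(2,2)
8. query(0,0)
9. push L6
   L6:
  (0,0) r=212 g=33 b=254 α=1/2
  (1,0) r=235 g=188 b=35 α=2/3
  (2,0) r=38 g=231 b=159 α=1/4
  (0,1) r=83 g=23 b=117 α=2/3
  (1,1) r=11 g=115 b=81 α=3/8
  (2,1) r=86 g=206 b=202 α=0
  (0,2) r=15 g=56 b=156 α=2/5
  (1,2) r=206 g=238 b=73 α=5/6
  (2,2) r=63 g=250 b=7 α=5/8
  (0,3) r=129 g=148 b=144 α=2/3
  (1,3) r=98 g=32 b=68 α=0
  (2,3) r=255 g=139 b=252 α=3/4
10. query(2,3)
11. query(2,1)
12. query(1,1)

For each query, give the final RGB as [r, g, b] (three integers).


at x=0,y=3 over L1,L2:
+L1 (α=1/5) → [244/5, 121/5, 109/5]
+L2 (α=1/2) → [282/5, 401/10, 522/5]
→ [56, 40, 104]

query (2,2) [L1,L2,L3,L4,L5] — begin 0,0,0
+L1 (α=1) → [204, 184, 39]
+L2 (α=1/2) → [135, 245/2, 21]
+L3 (α=1/2) → [317/2, 357/4, 65/2]
+L4 (α=3/8) → [2401/16, 2445/32, 457/16]
+L5 (α=2/5) → [2727/16, 11879/160, 415/16]
rounded: [170, 74, 26]

at x=0,y=0 over L1,L2,L3,L4,L5:
L1 α=1/2: [173/2, 114, 247/2]
L2 α=0: [173/2, 114, 247/2]
L3 α=2/3: [241/6, 242/3, 575/6]
L4 α=4/7: [409/14, 278/7, 799/14]
L5 α=2/5: [3187/70, 808/7, 5953/70]
→ [46, 115, 85]

query (2,3) [L1,L2,L3,L4,L5,L6] — begin 0,0,0
after L1 α=1: [181, 243, 90]
after L2 α=4/5: [869/5, 351/5, 134]
after L3 α=1/2: [1499/10, 1501/10, 171]
after L4 α=0: [1499/10, 1501/10, 171]
after L5 α=1: [42, 149, 197]
after L6 α=3/4: [807/4, 283/2, 953/4]
= [202, 142, 238]

(2,1) stack=L1,L2,L3,L4,L5,L6; from [0,0,0]:
after L1 α=1/3: [212/3, 178/3, 43]
after L2 α=0: [212/3, 178/3, 43]
after L3 α=0: [212/3, 178/3, 43]
after L4 α=6/7: [3902/21, 1762/21, 1459/7]
after L5 α=1: [132, 204, 101]
after L6 α=0: [132, 204, 101]
→ [132, 204, 101]

query (1,1) [L1,L2,L3,L4,L5,L6] — begin 0,0,0
after L1 α=1: [144, 241, 106]
after L2 α=0: [144, 241, 106]
after L3 α=1/4: [443/4, 881/4, 481/4]
after L4 α=5/6: [3743/24, 727/8, 2821/24]
after L5 α=5/7: [989/12, 741/4, 6841/84]
after L6 α=3/8: [5341/96, 5085/32, 54617/672]
→ [56, 159, 81]
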